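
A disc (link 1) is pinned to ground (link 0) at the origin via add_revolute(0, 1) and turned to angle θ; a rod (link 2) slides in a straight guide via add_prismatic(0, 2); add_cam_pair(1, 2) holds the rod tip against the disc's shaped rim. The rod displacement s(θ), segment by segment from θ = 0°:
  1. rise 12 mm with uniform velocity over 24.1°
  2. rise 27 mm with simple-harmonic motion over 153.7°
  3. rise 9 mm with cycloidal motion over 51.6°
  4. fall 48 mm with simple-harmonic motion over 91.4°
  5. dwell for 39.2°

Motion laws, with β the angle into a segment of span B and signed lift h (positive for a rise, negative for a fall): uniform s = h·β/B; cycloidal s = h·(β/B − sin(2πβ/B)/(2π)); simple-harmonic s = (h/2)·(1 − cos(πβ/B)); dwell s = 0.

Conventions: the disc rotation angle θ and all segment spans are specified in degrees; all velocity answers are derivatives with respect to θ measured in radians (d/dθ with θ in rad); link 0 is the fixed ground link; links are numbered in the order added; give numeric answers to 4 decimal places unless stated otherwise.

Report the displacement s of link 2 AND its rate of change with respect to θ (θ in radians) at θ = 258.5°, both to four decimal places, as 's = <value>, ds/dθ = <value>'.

segment 1 (0° to 24.1°, uniform, h = 12) is passed completely: s = 0.0000 + (12) = 12.0000
segment 2 (24.1° to 177.8°, simple-harmonic, h = 27) is passed completely: s = 12.0000 + (27) = 39.0000
segment 3 (177.8° to 229.4°, cycloidal, h = 9) is passed completely: s = 39.0000 + (9) = 48.0000
θ = 258.5° falls in segment 4 (229.4° to 320.8°, simple-harmonic, h = -48): β = 258.5 − 229.4 = 29.1°, B = 91.4°; Δs = -48/2·(1 − cos(π·0.3184)) = -11.0372; s = 48.0000 − 11.0372 = 36.9628
velocity in seg [229.4°–320.8°] (simple-harmonic), θ in radians: β = 29.1° = 0.5079 rad, B = 91.4° = 1.5952 rad; ds/dθ = (πh/(2B)) sin(πβ/B) = (π·(-48)/(2·1.5952)) sin(π·0.3184) = -39.777617 mm/rad

s = 36.9628, ds/dθ = -39.7776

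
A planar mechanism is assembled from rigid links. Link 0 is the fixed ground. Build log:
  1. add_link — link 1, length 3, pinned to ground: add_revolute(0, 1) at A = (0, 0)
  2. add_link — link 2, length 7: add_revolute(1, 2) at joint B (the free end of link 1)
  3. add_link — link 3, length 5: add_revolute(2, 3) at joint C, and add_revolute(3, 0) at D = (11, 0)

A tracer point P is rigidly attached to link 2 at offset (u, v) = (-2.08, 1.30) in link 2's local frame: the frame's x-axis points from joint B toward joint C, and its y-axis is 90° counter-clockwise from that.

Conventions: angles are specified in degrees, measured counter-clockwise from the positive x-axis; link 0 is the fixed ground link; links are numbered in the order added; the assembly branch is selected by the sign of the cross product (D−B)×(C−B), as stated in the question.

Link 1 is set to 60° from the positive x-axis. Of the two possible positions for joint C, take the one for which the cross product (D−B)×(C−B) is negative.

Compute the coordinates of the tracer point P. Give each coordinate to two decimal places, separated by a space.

A=(0,0), D=(11.00,0)
B = A + 3.00·(cos60°, sin60°) = (1.5000, 2.5981)
|BD| = 9.8489
circle(B,7.00) ∩ circle(D,5.00): a=6.1428, h=3.3564
  candidates: C₊=(8.3107,4.2151) cross=33.057; C₋=(6.5399,-2.2599) cross=-33.057
  branch - wants cross < 0 → take C=(6.5399,-2.2599) (cross=-33.057)
ex = (C−B)/|BC| = (0.7200,-0.6940); ey = (0.6940,0.7200)
P = B + -2.08·ex + 1.30·ey = (0.9046,4.9776)

0.90 4.98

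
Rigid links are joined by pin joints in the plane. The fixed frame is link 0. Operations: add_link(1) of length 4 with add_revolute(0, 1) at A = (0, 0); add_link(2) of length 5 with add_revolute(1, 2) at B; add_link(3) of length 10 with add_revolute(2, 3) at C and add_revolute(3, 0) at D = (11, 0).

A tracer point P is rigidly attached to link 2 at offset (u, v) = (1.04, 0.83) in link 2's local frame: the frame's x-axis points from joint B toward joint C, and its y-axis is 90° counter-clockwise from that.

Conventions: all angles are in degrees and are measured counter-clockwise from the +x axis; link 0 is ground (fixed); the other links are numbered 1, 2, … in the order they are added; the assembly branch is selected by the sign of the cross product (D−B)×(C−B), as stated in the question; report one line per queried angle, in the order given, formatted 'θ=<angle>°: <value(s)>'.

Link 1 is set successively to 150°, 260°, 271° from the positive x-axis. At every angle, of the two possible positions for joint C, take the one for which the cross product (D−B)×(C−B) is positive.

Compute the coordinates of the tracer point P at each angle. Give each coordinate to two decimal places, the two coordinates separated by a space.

A=(0,0), D=(11.00,0)
θ=150°: B = A + 4.00·(cos150°, sin150°) = (-3.4641, 2.0000)
θ=150°: |BD| = 14.6017
θ=150°: circle(B,5.00) ∩ circle(D,10.00): a=4.7327, h=1.6130
θ=150°:   candidates: C₊=(1.4449,2.9496) cross=23.553; C₋=(1.0030,-0.2461) cross=-23.553
θ=150°:   branch + wants cross > 0 → take C=(1.4449,2.9496) (cross=23.553)
θ=150°: ex = (C−B)/|BC| = (0.9818,0.1899); ey = (-0.1899,0.9818)
θ=150°: P = B + 1.04·ex + 0.83·ey = (-2.6007,3.0124)
θ=260°: B = A + 4.00·(cos260°, sin260°) = (-0.6946, -3.9392)
θ=260°: |BD| = 12.3402
θ=260°: circle(B,5.00) ∩ circle(D,10.00): a=3.1313, h=3.8981
θ=260°:   candidates: C₊=(1.0285,0.7545) cross=48.103; C₋=(3.5172,-6.6338) cross=-48.103
θ=260°:   branch + wants cross > 0 → take C=(1.0285,0.7545) (cross=48.103)
θ=260°: ex = (C−B)/|BC| = (0.3446,0.9387); ey = (-0.9387,0.3446)
θ=260°: P = B + 1.04·ex + 0.83·ey = (-1.1153,-2.6769)
θ=271°: B = A + 4.00·(cos271°, sin271°) = (0.0698, -3.9994)
θ=271°: |BD| = 11.6389
θ=271°: circle(B,5.00) ∩ circle(D,10.00): a=2.5975, h=4.2724
θ=271°:   candidates: C₊=(1.0411,0.9054) cross=49.725; C₋=(3.9772,-7.1190) cross=-49.725
θ=271°:   branch + wants cross > 0 → take C=(1.0411,0.9054) (cross=49.725)
θ=271°: ex = (C−B)/|BC| = (0.1943,0.9810); ey = (-0.9810,0.1943)
θ=271°: P = B + 1.04·ex + 0.83·ey = (-0.5424,-2.8180)

θ=150°: -2.60 3.01
θ=260°: -1.12 -2.68
θ=271°: -0.54 -2.82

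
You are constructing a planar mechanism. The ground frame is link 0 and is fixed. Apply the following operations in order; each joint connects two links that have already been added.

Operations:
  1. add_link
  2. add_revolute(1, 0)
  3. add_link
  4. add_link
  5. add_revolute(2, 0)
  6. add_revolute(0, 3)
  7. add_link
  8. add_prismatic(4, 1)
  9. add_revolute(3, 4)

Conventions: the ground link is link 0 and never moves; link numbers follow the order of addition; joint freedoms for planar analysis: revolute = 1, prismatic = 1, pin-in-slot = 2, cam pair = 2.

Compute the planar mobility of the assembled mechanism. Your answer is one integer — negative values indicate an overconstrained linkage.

link 0 = ground. State L|J1|J2 = 1|0|0
+link1  2|0|0
R(1,0) f=1→J1  2|1|0
+link2  3|1|0
+link3  4|1|0
R(2,0) f=1→J1  4|2|0
R(0,3) f=1→J1  4|3|0
+link4  5|3|0
P(4,1) f=1→J1  5|4|0
R(3,4) f=1→J1  5|5|0
M = 3(5−1)−2·5−0 = 12−10−0 = 2

M = 2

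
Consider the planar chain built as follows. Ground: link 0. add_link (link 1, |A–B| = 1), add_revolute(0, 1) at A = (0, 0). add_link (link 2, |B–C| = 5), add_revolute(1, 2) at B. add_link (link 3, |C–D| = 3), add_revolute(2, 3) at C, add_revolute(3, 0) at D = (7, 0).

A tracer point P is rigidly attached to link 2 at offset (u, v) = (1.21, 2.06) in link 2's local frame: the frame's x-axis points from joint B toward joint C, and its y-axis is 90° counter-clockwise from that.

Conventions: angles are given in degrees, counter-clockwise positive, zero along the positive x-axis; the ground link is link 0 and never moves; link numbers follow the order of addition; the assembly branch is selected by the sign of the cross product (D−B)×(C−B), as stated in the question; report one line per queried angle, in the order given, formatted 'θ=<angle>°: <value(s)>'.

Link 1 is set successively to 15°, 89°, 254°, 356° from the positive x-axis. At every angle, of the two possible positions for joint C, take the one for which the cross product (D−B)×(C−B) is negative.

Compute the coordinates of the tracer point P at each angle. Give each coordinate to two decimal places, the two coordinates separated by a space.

A=(0,0), D=(7.00,0)
θ=15°: B = A + 1.00·(cos15°, sin15°) = (0.9659, 0.2588)
θ=15°: |BD| = 6.0396
θ=15°: circle(B,5.00) ∩ circle(D,3.00): a=4.3444, h=2.4751
θ=15°:   candidates: C₊=(5.4124,2.5455) cross=14.949; C₋=(5.2003,-2.4002) cross=-14.949
θ=15°:   branch - wants cross < 0 → take C=(5.2003,-2.4002) (cross=-14.949)
θ=15°: ex = (C−B)/|BC| = (0.8469,-0.5318); ey = (0.5318,0.8469)
θ=15°: P = B + 1.21·ex + 2.06·ey = (3.0862,1.3599)
θ=89°: B = A + 1.00·(cos89°, sin89°) = (0.0175, 0.9998)
θ=89°: |BD| = 7.0538
θ=89°: circle(B,5.00) ∩ circle(D,3.00): a=4.6610, h=1.8096
θ=89°:   candidates: C₊=(4.8879,2.1305) cross=12.765; C₋=(4.3749,-1.4522) cross=-12.765
θ=89°:   branch - wants cross < 0 → take C=(4.3749,-1.4522) (cross=-12.765)
θ=89°: ex = (C−B)/|BC| = (0.8715,-0.4904); ey = (0.4904,0.8715)
θ=89°: P = B + 1.21·ex + 2.06·ey = (2.0822,2.2017)
θ=254°: B = A + 1.00·(cos254°, sin254°) = (-0.2756, -0.9613)
θ=254°: |BD| = 7.3389
θ=254°: circle(B,5.00) ∩ circle(D,3.00): a=4.7595, h=1.5320
θ=254°:   candidates: C₊=(4.2422,1.1809) cross=11.243; C₋=(4.6435,-1.8566) cross=-11.243
θ=254°:   branch - wants cross < 0 → take C=(4.6435,-1.8566) (cross=-11.243)
θ=254°: ex = (C−B)/|BC| = (0.9838,-0.1791); ey = (0.1791,0.9838)
θ=254°: P = B + 1.21·ex + 2.06·ey = (1.2837,0.8488)
θ=356°: B = A + 1.00·(cos356°, sin356°) = (0.9976, -0.0698)
θ=356°: |BD| = 6.0028
θ=356°: circle(B,5.00) ∩ circle(D,3.00): a=4.3341, h=2.4931
θ=356°:   candidates: C₊=(5.3024,2.4735) cross=14.965; C₋=(5.3604,-2.5123) cross=-14.965
θ=356°:   branch - wants cross < 0 → take C=(5.3604,-2.5123) (cross=-14.965)
θ=356°: ex = (C−B)/|BC| = (0.8726,-0.4885); ey = (0.4885,0.8726)
θ=356°: P = B + 1.21·ex + 2.06·ey = (3.0597,1.1366)

θ=15°: 3.09 1.36
θ=89°: 2.08 2.20
θ=254°: 1.28 0.85
θ=356°: 3.06 1.14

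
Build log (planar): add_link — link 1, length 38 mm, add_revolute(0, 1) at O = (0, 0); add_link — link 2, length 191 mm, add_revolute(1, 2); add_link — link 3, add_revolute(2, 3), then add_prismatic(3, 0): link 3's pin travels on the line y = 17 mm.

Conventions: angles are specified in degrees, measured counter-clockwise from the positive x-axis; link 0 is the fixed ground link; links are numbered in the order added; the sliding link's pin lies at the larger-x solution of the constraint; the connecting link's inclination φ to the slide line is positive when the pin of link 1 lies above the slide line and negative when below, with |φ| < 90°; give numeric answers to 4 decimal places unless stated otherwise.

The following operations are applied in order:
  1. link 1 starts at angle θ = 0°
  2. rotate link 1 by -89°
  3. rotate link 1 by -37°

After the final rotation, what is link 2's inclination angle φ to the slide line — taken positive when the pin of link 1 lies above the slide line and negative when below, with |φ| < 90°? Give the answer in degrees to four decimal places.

geometry: r = 38 mm, L = 191 mm, e = 17 mm; θ starts at 0°
rotate link 1 by -89°: θ ← 0° -89° = -89°
rotate link 1 by -37°: θ ← -89° -37° = -126°
h = r sin θ − e = -30.742646 − 17 = -47.742646
sin φ = h / L = -47.742646 / 191 = -0.24996150
φ = arcsin(-0.24996150) = -14.475234°

-14.4752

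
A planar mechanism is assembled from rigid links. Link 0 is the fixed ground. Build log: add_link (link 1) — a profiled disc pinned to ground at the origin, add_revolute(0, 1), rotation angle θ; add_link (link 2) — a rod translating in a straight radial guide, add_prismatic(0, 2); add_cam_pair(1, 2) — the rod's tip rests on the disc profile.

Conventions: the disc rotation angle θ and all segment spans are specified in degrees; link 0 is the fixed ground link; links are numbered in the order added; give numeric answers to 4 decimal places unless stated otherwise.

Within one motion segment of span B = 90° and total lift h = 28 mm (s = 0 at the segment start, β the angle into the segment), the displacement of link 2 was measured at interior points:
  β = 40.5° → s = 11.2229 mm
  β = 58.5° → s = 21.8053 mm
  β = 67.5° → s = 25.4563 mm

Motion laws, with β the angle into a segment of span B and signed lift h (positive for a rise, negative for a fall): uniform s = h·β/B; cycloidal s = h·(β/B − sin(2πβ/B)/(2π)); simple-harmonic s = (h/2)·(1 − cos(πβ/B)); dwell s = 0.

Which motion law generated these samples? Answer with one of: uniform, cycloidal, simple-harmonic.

candidates at β/B = r: uniform s = h·r (linear in β); cycloidal s = h·(r − sin(2πr)/(2π)); simple-harmonic s = (h/2)(1 − cos(πr))
β=40.5°: printed 11.2229 | uniform 12.6000, cycloidal 11.2229, simple-harmonic 11.8099
β=58.5°: printed 21.8053 | uniform 18.2000, cycloidal 21.8053, simple-harmonic 20.3559
β=67.5°: printed 25.4563 | uniform 21.0000, cycloidal 25.4563, simple-harmonic 23.8995
only one law matches every sample → cycloidal

cycloidal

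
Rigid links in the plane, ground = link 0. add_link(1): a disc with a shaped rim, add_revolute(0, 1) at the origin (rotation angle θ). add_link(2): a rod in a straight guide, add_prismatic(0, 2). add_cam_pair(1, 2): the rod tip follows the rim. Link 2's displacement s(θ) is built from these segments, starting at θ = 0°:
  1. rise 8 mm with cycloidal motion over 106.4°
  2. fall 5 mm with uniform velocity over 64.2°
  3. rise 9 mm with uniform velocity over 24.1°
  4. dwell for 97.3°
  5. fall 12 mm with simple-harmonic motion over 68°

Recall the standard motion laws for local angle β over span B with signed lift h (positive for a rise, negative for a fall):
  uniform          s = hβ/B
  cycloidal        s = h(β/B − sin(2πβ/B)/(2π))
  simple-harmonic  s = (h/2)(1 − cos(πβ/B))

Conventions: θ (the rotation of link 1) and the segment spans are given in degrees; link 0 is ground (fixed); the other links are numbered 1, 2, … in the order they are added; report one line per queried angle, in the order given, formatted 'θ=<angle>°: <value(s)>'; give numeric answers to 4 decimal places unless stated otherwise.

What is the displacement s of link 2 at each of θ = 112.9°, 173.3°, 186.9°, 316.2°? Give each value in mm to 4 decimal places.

segment 1 (0° to 106.4°, cycloidal, h = 8) is passed completely: s = 0.0000 + (8) = 8.0000
θ = 112.9° falls in segment 2 (106.4° to 170.6°, uniform, h = -5): β = 112.9 − 106.4 = 6.5°, B = 64.2°; Δs = -5·6.5/64.2 = -0.5062; s = 8.0000 − 0.5062 = 7.4938
segment 2 (106.4° to 170.6°, uniform, h = -5) is passed completely: s = 8.0000 + (-5) = 3.0000
θ = 173.3° falls in segment 3 (170.6° to 194.7°, uniform, h = 9): β = 173.3 − 170.6 = 2.7°, B = 24.1°; Δs = 9·2.7/24.1 = 1.0083; s = 3.0000 + 1.0083 = 4.0083
θ = 186.9° falls in segment 3 (170.6° to 194.7°, uniform, h = 9): β = 186.9 − 170.6 = 16.3°, B = 24.1°; Δs = 9·16.3/24.1 = 6.0871; s = 3.0000 + 6.0871 = 9.0871
segment 3 (170.6° to 194.7°, uniform, h = 9) is passed completely: s = 3.0000 + (9) = 12.0000
segment 4 (194.7° to 292°, dwell): s unchanged at 12.0000
θ = 316.2° falls in segment 5 (292° to 360°, simple-harmonic, h = -12): β = 316.2 − 292 = 24.2°, B = 68°; Δs = -12/2·(1 − cos(π·0.3559)) = -3.3753; s = 12.0000 − 3.3753 = 8.6247

θ=112.9°: 7.4938
θ=173.3°: 4.0083
θ=186.9°: 9.0871
θ=316.2°: 8.6247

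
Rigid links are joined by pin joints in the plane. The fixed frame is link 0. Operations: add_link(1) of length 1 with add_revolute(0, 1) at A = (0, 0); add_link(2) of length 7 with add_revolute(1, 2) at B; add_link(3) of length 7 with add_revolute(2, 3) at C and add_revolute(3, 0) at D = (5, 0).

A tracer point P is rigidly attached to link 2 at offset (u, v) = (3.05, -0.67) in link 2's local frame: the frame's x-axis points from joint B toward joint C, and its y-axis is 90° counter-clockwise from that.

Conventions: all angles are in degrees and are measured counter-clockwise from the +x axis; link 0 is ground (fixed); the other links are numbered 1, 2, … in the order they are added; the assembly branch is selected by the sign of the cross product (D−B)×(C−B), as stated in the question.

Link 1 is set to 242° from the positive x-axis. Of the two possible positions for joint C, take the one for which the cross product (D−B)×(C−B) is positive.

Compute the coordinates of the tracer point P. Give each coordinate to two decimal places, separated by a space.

A=(0,0), D=(5.00,0)
B = A + 1.00·(cos242°, sin242°) = (-0.4695, -0.8829)
|BD| = 5.5403
circle(B,7.00) ∩ circle(D,7.00): a=2.7701, h=6.4286
  candidates: C₊=(1.2408,5.9049) cross=35.616; C₋=(3.2898,-6.7879) cross=-35.616
  branch + wants cross > 0 → take C=(1.2408,5.9049) (cross=35.616)
ex = (C−B)/|BC| = (0.2443,0.9697); ey = (-0.9697,0.2443)
P = B + 3.05·ex + -0.67·ey = (0.9254,1.9109)

0.93 1.91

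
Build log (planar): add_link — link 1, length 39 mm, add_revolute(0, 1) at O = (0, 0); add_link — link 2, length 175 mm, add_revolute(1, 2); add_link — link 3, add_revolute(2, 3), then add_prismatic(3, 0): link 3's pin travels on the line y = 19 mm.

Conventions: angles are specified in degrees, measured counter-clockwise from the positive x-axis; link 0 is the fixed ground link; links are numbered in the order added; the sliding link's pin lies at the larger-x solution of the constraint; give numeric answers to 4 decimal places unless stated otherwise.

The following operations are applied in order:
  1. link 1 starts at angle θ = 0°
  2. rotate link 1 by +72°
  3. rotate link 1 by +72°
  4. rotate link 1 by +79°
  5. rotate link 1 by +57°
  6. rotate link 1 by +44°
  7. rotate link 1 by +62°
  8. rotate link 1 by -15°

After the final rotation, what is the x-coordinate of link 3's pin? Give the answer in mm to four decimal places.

geometry: r = 39 mm, L = 175 mm, e = 19 mm; θ starts at 0°
rotate link 1 by +72°: θ ← 0° +72° = 72°
rotate link 1 by +72°: θ ← 72° +72° = 144°
rotate link 1 by +79°: θ ← 144° +79° = 223°
rotate link 1 by +57°: θ ← 223° +57° = 280°
rotate link 1 by +44°: θ ← 280° +44° = 324°
rotate link 1 by +62°: θ ← 324° +62° = 386°
rotate link 1 by -15°: θ ← 386° -15° = 371°
crank pin P = (r cos θ, r sin θ) = (38.283460, 7.441551)
h = r sin θ − e = 7.441551 − 19 = -11.558449
x = r cos θ + √(L² − h²) = 38.283460 + 174.617875 = 212.901335

212.9013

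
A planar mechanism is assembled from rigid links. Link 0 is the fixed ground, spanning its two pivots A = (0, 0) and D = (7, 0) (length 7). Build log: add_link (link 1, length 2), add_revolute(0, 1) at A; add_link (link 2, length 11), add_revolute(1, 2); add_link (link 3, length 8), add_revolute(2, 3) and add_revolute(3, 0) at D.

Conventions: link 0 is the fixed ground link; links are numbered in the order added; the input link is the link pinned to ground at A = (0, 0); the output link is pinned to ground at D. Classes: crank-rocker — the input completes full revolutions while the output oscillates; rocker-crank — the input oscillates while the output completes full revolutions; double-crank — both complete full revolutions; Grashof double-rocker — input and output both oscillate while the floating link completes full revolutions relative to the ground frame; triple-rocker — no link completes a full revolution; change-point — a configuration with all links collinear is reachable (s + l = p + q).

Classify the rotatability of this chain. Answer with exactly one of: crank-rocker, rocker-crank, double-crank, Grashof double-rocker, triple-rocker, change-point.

lengths: ground=7, input=2, coupler=11, output=8
sorted: s=2 (shortest), l=11 (longest), p+q=15
s + l = 13 vs p + q = 15
s + l < p + q (Grashof) with shortest = input link → crank-rocker

crank-rocker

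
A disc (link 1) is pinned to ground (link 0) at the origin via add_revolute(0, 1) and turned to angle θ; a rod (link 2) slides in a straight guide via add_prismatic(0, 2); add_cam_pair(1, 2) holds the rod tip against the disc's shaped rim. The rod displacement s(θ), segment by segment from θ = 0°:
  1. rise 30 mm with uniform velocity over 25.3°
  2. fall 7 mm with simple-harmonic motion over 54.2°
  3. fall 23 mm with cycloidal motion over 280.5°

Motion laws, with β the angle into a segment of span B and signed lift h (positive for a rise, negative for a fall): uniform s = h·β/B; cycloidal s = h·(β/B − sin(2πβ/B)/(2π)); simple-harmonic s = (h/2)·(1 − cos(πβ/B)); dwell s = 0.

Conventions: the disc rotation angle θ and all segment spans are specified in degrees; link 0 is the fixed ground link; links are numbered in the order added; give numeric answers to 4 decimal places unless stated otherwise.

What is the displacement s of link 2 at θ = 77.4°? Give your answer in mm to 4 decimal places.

segment 1 (0° to 25.3°, uniform, h = 30) is passed completely: s = 0.0000 + (30) = 30.0000
θ = 77.4° falls in segment 2 (25.3° to 79.5°, simple-harmonic, h = -7): β = 77.4 − 25.3 = 52.1°, B = 54.2°; Δs = -7/2·(1 − cos(π·0.9613)) = -6.9741; s = 30.0000 − 6.9741 = 23.0259

23.0259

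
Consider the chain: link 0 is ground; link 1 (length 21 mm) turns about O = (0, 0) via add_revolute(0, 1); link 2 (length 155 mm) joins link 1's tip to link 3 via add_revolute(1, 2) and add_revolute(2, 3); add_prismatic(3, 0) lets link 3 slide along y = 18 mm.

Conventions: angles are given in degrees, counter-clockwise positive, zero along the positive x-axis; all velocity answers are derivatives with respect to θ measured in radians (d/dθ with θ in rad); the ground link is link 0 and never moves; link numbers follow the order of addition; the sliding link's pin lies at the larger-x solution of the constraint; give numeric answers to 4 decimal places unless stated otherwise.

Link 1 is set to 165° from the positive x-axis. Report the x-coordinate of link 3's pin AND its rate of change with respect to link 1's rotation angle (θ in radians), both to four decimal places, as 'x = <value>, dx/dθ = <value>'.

geometry: r = 21 mm, L = 155 mm, e = 18 mm
crank pin P = (r cos θ, r sin θ) = (-20.284442, 5.435200)
h = r sin θ − e = 5.435200 − 18 = -12.564800
x = r cos θ + √(L² − h²) = -20.284442 + 154.489889 = 134.205447
dx/dθ = −r sin θ − h·r cos θ/√(L² − h²) (θ in radians; h = -12.564800) = -7.084952

x = 134.2054, dx/dθ = -7.0850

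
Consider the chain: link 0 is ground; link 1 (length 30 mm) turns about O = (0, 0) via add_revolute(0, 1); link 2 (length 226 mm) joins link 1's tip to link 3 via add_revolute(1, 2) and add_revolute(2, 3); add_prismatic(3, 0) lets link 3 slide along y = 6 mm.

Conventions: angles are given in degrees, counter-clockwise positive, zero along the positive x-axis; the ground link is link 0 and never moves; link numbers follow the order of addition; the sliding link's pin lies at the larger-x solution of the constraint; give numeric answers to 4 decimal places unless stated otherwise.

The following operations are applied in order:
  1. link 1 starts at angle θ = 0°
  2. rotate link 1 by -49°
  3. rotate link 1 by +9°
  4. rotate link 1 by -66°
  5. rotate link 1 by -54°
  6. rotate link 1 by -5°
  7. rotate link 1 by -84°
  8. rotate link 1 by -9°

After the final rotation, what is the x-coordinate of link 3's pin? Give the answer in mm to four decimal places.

geometry: r = 30 mm, L = 226 mm, e = 6 mm; θ starts at 0°
rotate link 1 by -49°: θ ← 0° -49° = -49°
rotate link 1 by +9°: θ ← -49° +9° = -40°
rotate link 1 by -66°: θ ← -40° -66° = -106°
rotate link 1 by -54°: θ ← -106° -54° = -160°
rotate link 1 by -5°: θ ← -160° -5° = -165°
rotate link 1 by -84°: θ ← -165° -84° = -249°
rotate link 1 by -9°: θ ← -249° -9° = -258°
crank pin P = (r cos θ, r sin θ) = (-6.237351, 29.344428)
h = r sin θ − e = 29.344428 − 6 = 23.344428
x = r cos θ + √(L² − h²) = -6.237351 + 224.791098 = 218.553747

218.5537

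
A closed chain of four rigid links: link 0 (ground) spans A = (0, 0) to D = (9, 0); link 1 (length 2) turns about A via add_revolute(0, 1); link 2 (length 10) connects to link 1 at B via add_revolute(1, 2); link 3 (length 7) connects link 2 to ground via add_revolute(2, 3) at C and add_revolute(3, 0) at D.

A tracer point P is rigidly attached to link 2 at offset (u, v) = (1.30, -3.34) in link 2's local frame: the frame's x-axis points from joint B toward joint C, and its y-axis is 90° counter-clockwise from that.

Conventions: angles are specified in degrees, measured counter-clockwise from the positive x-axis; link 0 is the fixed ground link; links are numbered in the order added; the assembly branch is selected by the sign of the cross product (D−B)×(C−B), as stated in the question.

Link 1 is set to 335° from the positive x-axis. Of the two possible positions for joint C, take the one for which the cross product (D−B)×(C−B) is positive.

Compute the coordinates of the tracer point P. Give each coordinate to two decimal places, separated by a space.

A=(0,0), D=(9.00,0)
B = A + 2.00·(cos335°, sin335°) = (1.8126, -0.8452)
|BD| = 7.2369
circle(B,10.00) ∩ circle(D,7.00): a=7.1421, h=6.9994
  candidates: C₊=(8.0883,6.9404) cross=50.654; C₋=(9.7233,-6.9625) cross=-50.654
  branch + wants cross > 0 → take C=(8.0883,6.9404) (cross=50.654)
ex = (C−B)/|BC| = (0.6276,0.7786); ey = (-0.7786,0.6276)
P = B + 1.30·ex + -3.34·ey = (5.2288,-1.9292)

5.23 -1.93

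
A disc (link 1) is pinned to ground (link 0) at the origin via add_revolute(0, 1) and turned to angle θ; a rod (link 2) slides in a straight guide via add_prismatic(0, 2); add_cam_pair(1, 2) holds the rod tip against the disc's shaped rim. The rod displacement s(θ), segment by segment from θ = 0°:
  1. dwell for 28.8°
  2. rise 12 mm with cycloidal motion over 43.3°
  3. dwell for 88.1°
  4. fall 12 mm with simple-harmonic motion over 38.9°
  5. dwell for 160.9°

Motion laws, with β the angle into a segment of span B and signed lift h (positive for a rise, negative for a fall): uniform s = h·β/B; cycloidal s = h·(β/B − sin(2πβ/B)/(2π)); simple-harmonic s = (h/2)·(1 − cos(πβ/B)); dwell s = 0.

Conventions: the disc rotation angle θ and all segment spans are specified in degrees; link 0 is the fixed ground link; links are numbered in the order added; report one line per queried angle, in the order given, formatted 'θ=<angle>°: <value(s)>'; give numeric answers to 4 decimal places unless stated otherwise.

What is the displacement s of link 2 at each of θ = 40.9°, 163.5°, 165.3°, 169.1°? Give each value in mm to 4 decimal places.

segment 1 (0° to 28.8°, dwell): s unchanged at 0.0000
θ = 40.9° falls in segment 2 (28.8° to 72.1°, cycloidal, h = 12): β = 40.9 − 28.8 = 12.1°, B = 43.3°; Δs = 12·(0.2794 − sin(2π·0.2794)/(2π)) = 1.4761; s = 0.0000 + 1.4761 = 1.4761
segment 2 (28.8° to 72.1°, cycloidal, h = 12) is passed completely: s = 0.0000 + (12) = 12.0000
segment 3 (72.1° to 160.2°, dwell): s unchanged at 12.0000
θ = 163.5° falls in segment 4 (160.2° to 199.1°, simple-harmonic, h = -12): β = 163.5 − 160.2 = 3.3°, B = 38.9°; Δs = -12/2·(1 − cos(π·0.0848)) = -0.2118; s = 12.0000 − 0.2118 = 11.7882
θ = 165.3° falls in segment 4 (160.2° to 199.1°, simple-harmonic, h = -12): β = 165.3 − 160.2 = 5.1°, B = 38.9°; Δs = -12/2·(1 − cos(π·0.1311)) = -0.5018; s = 12.0000 − 0.5018 = 11.4982
θ = 169.1° falls in segment 4 (160.2° to 199.1°, simple-harmonic, h = -12): β = 169.1 − 160.2 = 8.9°, B = 38.9°; Δs = -12/2·(1 − cos(π·0.2288)) = -1.4843; s = 12.0000 − 1.4843 = 10.5157

θ=40.9°: 1.4761
θ=163.5°: 11.7882
θ=165.3°: 11.4982
θ=169.1°: 10.5157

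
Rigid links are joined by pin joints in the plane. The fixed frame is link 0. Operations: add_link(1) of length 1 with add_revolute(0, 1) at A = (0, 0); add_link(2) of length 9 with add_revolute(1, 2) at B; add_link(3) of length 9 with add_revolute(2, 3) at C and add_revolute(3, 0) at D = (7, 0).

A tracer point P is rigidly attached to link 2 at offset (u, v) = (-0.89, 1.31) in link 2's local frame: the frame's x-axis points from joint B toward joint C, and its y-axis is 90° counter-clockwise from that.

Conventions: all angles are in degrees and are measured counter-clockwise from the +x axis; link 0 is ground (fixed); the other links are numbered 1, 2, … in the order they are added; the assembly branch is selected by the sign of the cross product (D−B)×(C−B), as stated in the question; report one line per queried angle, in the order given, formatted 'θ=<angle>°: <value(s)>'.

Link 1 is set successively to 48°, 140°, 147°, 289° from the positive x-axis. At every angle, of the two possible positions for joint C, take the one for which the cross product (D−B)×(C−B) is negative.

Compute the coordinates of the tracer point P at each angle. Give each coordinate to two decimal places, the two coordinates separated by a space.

A=(0,0), D=(7.00,0)
θ=48°: B = A + 1.00·(cos48°, sin48°) = (0.6691, 0.7431)
θ=48°: |BD| = 6.3743
θ=48°: circle(B,9.00) ∩ circle(D,9.00): a=3.1872, h=8.4168
θ=48°:   candidates: C₊=(4.8158,8.7309) cross=53.651; C₋=(2.8533,-7.9878) cross=-53.651
θ=48°:   branch - wants cross < 0 → take C=(2.8533,-7.9878) (cross=-53.651)
θ=48°: ex = (C−B)/|BC| = (0.2427,-0.9701); ey = (0.9701,0.2427)
θ=48°: P = B + -0.89·ex + 1.31·ey = (1.7240,1.9245)
θ=140°: B = A + 1.00·(cos140°, sin140°) = (-0.7660, 0.6428)
θ=140°: |BD| = 7.7926
θ=140°: circle(B,9.00) ∩ circle(D,9.00): a=3.8963, h=8.1129
θ=140°:   candidates: C₊=(3.7862,8.4066) cross=63.220; C₋=(2.4478,-7.7638) cross=-63.220
θ=140°:   branch - wants cross < 0 → take C=(2.4478,-7.7638) (cross=-63.220)
θ=140°: ex = (C−B)/|BC| = (0.3571,-0.9341); ey = (0.9341,0.3571)
θ=140°: P = B + -0.89·ex + 1.31·ey = (0.1398,1.9419)
θ=147°: B = A + 1.00·(cos147°, sin147°) = (-0.8387, 0.5446)
θ=147°: |BD| = 7.8576
θ=147°: circle(B,9.00) ∩ circle(D,9.00): a=3.9288, h=8.0972
θ=147°:   candidates: C₊=(3.6419,8.3500) cross=63.624; C₋=(2.5194,-7.8054) cross=-63.624
θ=147°:   branch - wants cross < 0 → take C=(2.5194,-7.8054) (cross=-63.624)
θ=147°: ex = (C−B)/|BC| = (0.3731,-0.9278); ey = (0.9278,0.3731)
θ=147°: P = B + -0.89·ex + 1.31·ey = (0.0446,1.8592)
θ=289°: B = A + 1.00·(cos289°, sin289°) = (0.3256, -0.9455)
θ=289°: |BD| = 6.7411
θ=289°: circle(B,9.00) ∩ circle(D,9.00): a=3.3705, h=8.3450
θ=289°:   candidates: C₊=(2.4923,7.7898) cross=56.254; C₋=(4.8333,-8.7353) cross=-56.254
θ=289°:   branch - wants cross < 0 → take C=(4.8333,-8.7353) (cross=-56.254)
θ=289°: ex = (C−B)/|BC| = (0.5009,-0.8655); ey = (0.8655,0.5009)
θ=289°: P = B + -0.89·ex + 1.31·ey = (1.0137,0.4809)

θ=48°: 1.72 1.92
θ=140°: 0.14 1.94
θ=147°: 0.04 1.86
θ=289°: 1.01 0.48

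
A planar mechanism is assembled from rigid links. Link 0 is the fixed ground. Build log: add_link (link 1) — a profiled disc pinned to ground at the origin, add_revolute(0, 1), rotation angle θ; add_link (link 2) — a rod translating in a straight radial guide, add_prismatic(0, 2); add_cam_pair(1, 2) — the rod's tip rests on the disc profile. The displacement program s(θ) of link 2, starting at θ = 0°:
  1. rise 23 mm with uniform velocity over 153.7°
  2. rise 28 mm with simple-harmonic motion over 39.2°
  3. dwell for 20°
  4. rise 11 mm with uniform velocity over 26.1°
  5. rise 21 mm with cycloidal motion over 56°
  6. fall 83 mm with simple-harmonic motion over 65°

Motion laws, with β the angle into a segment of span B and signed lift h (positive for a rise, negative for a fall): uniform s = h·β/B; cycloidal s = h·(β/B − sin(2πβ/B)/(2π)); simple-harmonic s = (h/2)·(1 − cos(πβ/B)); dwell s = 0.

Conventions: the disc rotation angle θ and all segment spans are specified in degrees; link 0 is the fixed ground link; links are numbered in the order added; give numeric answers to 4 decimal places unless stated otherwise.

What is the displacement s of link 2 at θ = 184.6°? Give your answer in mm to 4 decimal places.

seg 1 [0°–153.7°] uniform, h=23: full span → s += 23 → s = 23.0000
seg 2 [153.7°–192.9°] simple-harmonic, h=28: θ=184.6° here. β=30.9, B=39.2. 28/2·(1 − cos(π·0.7883)) = 25.0152 → s = 48.0152

48.0152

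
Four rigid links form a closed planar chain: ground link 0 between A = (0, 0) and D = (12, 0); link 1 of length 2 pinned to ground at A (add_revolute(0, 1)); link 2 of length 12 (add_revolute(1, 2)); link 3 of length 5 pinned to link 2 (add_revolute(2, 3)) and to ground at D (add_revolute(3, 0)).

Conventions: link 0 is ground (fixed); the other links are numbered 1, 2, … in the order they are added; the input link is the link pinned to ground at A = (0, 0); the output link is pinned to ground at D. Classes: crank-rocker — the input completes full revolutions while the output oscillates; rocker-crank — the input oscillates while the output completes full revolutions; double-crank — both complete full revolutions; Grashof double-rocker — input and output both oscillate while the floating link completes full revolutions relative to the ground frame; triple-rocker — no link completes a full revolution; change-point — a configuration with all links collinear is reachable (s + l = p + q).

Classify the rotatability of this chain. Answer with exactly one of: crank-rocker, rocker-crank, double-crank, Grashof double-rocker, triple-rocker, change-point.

lengths: ground=12, input=2, coupler=12, output=5
sorted: s=2 (shortest), l=12 (longest), p+q=17
s + l = 14 vs p + q = 17
s + l < p + q (Grashof) with shortest = input link → crank-rocker

crank-rocker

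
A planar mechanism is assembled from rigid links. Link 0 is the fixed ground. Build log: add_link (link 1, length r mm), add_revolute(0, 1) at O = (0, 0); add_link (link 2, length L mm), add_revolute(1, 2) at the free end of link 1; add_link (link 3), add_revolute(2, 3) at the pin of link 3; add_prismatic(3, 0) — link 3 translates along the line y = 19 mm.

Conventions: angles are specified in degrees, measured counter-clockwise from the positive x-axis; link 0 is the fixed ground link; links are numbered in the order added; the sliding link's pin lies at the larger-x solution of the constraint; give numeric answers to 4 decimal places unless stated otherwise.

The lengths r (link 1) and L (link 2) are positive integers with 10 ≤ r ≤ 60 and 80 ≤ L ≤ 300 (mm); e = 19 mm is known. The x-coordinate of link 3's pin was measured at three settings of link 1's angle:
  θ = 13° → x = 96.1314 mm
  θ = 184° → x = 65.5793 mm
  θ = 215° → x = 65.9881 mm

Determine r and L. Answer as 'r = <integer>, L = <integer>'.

constraint per measurement: (x − r cos θ)² + (r sin θ − e)² = L²
subtracting the θ₁ and θ₂ equations cancels the r² and L² terms:
r = (x₁² − x₂²) / (2[(x₁cos θ₁ + e sin θ₁) − (x₂cos θ₂ + e sin θ₂)]) = 15.0000 → r = 15
L² = (x₁ − r cos θ₁)² + (r sin θ₁ − e)² = 6888.9972 → L = 83.0000 → L = 83
check at θ₃=215°: x = 65.9881 (printed 65.9881) ✓

r = 15, L = 83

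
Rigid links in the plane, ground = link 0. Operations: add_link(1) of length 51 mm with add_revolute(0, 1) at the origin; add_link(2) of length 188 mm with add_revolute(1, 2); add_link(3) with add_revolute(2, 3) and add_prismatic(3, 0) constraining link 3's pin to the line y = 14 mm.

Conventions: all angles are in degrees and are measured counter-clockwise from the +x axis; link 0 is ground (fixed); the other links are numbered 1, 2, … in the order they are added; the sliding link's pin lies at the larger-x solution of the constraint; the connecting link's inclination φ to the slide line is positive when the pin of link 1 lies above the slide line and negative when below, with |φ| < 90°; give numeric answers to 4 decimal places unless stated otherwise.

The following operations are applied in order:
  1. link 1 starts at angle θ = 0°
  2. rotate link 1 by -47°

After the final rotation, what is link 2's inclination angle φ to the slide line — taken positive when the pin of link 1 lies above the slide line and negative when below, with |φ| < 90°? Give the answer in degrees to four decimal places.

geometry: r = 51 mm, L = 188 mm, e = 14 mm; θ starts at 0°
rotate link 1 by -47°: θ ← 0° -47° = -47°
h = r sin θ − e = -37.299039 − 14 = -51.299039
sin φ = h / L = -51.299039 / 188 = -0.27286723
φ = arcsin(-0.27286723) = -15.834955°

-15.8350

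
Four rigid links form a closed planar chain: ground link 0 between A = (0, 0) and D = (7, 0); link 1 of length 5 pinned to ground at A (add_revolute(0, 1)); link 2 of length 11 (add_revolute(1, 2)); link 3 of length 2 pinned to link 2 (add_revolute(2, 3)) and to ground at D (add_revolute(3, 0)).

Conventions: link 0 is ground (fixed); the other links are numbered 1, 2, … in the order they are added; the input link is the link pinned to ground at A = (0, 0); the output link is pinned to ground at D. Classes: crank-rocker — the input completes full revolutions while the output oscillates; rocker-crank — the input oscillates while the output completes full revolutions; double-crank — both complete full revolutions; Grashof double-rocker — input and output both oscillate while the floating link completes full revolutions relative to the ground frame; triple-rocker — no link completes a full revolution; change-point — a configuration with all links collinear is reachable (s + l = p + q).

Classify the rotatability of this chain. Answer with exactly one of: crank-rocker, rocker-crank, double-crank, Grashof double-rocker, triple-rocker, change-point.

lengths: ground=7, input=5, coupler=11, output=2
sorted: s=2 (shortest), l=11 (longest), p+q=12
s + l = 13 vs p + q = 12
s + l > p + q → non-Grashof → no link fully rotates → triple-rocker

triple-rocker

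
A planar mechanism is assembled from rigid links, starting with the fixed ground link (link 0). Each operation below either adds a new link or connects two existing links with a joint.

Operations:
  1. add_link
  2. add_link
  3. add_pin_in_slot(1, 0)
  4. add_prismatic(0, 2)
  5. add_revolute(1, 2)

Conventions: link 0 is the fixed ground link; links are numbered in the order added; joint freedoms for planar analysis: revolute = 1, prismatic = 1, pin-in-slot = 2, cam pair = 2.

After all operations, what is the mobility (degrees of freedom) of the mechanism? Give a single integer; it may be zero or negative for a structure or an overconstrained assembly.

ground; <1,0,0>
#1 <2,0,0>
#2 <3,0,0>
PS:1↔0 J2 <3,0,1>
P:0↔2 J1 <3,1,1>
R:1↔2 J1 <3,2,1>
3×2 − 2×2 − 1×1 = 1

M = 1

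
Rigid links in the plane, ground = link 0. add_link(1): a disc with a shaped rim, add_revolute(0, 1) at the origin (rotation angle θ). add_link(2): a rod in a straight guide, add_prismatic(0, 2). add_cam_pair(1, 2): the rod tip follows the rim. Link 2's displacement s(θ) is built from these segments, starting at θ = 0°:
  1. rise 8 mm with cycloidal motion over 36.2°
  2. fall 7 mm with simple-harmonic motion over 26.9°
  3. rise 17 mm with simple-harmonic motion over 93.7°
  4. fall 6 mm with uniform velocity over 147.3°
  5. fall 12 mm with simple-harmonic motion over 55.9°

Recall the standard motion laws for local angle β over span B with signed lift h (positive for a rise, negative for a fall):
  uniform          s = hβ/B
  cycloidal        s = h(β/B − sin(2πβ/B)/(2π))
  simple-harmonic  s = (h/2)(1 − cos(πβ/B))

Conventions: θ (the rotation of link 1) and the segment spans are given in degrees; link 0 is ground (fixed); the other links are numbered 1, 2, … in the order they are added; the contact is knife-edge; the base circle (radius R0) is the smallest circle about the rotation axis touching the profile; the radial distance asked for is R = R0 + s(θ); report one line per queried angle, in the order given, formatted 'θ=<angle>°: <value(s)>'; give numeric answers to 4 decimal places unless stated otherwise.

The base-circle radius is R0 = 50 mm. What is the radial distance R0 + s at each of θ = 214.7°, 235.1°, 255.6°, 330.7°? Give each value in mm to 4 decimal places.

segment 1 (0° to 36.2°, cycloidal, h = 8) is passed completely: s = 0.0000 + (8) = 8.0000
segment 2 (36.2° to 63.1°, simple-harmonic, h = -7) is passed completely: s = 8.0000 + (-7) = 1.0000
segment 3 (63.1° to 156.8°, simple-harmonic, h = 17) is passed completely: s = 1.0000 + (17) = 18.0000
θ = 214.7° falls in segment 4 (156.8° to 304.1°, uniform, h = -6): β = 214.7 − 156.8 = 57.9°, B = 147.3°; Δs = -6·57.9/147.3 = -2.3585; s = 18.0000 − 2.3585 = 15.6415
θ = 235.1° falls in segment 4 (156.8° to 304.1°, uniform, h = -6): β = 235.1 − 156.8 = 78.3°, B = 147.3°; Δs = -6·78.3/147.3 = -3.1894; s = 18.0000 − 3.1894 = 14.8106
θ = 255.6° falls in segment 4 (156.8° to 304.1°, uniform, h = -6): β = 255.6 − 156.8 = 98.8°, B = 147.3°; Δs = -6·98.8/147.3 = -4.0244; s = 18.0000 − 4.0244 = 13.9756
segment 4 (156.8° to 304.1°, uniform, h = -6) is passed completely: s = 18.0000 + (-6) = 12.0000
θ = 330.7° falls in segment 5 (304.1° to 360°, simple-harmonic, h = -12): β = 330.7 − 304.1 = 26.6°, B = 55.9°; Δs = -12/2·(1 − cos(π·0.4758)) = -5.5452; s = 12.0000 − 5.5452 = 6.4548
θ=214.7°: R = R0 + s = 50 + 15.6415 = 65.6415
θ=235.1°: R = R0 + s = 50 + 14.8106 = 64.8106
θ=255.6°: R = R0 + s = 50 + 13.9756 = 63.9756
θ=330.7°: R = R0 + s = 50 + 6.4548 = 56.4548

θ=214.7°: 65.6415
θ=235.1°: 64.8106
θ=255.6°: 63.9756
θ=330.7°: 56.4548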